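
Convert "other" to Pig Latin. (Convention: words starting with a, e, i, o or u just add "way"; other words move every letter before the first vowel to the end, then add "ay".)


Word: "other"
Starts with vowel → add 'way'
Pig Latin = "otherway"


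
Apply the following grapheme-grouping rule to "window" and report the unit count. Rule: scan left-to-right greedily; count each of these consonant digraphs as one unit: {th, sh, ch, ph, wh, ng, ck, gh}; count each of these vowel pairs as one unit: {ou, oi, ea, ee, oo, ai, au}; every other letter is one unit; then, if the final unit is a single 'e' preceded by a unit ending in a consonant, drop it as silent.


Word: "window" (6 letters)
Left-to-right scan:
  1. 'w' (letter)
  2. 'i' (letter)
  3. 'n' (letter)
  4. 'd' (letter)
  5. 'o' (letter)
  6. 'w' (letter)
Units from scan: 6
Sound units = 6 units


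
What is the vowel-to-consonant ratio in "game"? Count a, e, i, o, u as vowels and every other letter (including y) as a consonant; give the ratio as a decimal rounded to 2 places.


Word: "game"
Vowels (a,e,i,o,u): 2
Consonants: 2
Ratio = 2/2
= 1.00


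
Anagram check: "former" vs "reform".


Word 1: "former" → sorted: efmorr
Word 2: "reform" → sorted: efmorr
Same letters? efmorr == efmorr
Anagram = Yes


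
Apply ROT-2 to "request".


Word: "request"
Shift: 2
Each letter → (letter + shift) mod 26:
  'r' (17) + 2 = 19 → 't'
  'e' (4) + 2 = 6 → 'g'
  'q' (16) + 2 = 18 → 's'
  'u' (20) + 2 = 22 → 'w'
  'e' (4) + 2 = 6 → 'g'
  's' (18) + 2 = 20 → 'u'
  't' (19) + 2 = 21 → 'v'
Result = "tgswguv"


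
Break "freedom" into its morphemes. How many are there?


Word: "freedom"
Morphemes: free / -dom
Each morpheme carries meaning
= 2 morphemes


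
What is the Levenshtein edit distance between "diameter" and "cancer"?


Word 1: "diameter" (length 8)
Word 2: "cancer" (length 6)
One optimal edit sequence (insert/delete/substitute each cost 1):
  1. delete 'd'  (+1)
  2. substitute 'i' -> 'c'  (+1)
  3. keep 'a'
  4. delete 'm'  (+1)
  5. substitute 'e' -> 'n'  (+1)
  6. substitute 't' -> 'c'  (+1)
  7. keep 'e'
  8. keep 'r'
Total edit operations: 5
Edit distance = 5


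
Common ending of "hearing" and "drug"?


Word 1: "hearing"
Word 2: "drug"
Comparing from end:
  Pos -1: 'g' == 'g'
  Pos -2: 'n' != 'u' (stop)
LCS = "g" (length 1)


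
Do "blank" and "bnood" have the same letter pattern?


Pattern of "blank": [0, 1, 2, 3, 4]
Pattern of "bnood": [0, 1, 2, 2, 3]
Patterns do not match
Same pattern = No


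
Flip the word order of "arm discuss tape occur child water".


Original: "arm discuss tape occur child water"
Words (1..n): arm | discuss | tape | occur | child | water
Reversed (n..1): water | child | occur | tape | discuss | arm
Result = "water child occur tape discuss arm"


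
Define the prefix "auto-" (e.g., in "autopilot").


Prefix: auto-
Example: autopilot = auto- + pilot
Meaning = self


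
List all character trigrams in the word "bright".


Word: "bright" (length 6)
Number of trigrams = 6 - 3 + 1 = 4
  Position 0: "bri"
  Position 1: "rig"
  Position 2: "igh"
  Position 3: "ght"
Trigrams = "bri", "rig", "igh", "ght"


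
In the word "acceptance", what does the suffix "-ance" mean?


Suffix: -ance
As in: acceptance -> accept + -ance
Meaning = state of


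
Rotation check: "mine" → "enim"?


Word: "mine", Candidate: "enim"
Method: check if candidate is substring of word+word
"minemine" contains "enim"? No
Is rotation = No


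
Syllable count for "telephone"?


Word: "telephone"
Syllable breakdown: tel / e / phone
Counting: 3 parts
= 3 syllables


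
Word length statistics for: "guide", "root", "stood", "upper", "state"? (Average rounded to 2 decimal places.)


Lengths: "guide"=5, "root"=4, "stood"=5, "upper"=5, "state"=5
Sum = 24, Count = 5
Average = 24/5 = 4.80
= avg=4.80, min=4, max=5


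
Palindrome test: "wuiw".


Word: "wuiw"
Reversed: "wiuw"
Forward == Backward? wuiw != wiuw
Palindrome = No


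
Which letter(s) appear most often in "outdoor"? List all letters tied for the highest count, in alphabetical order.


Word: "outdoor"
Letter counts:
  'd': 1
  'o': 3
  'r': 1
  't': 1
  'u': 1
Maximum count = 3
Most frequent = 'o' (3 times each)


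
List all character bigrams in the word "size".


Word: "size" (length 4)
Number of bigrams = 4 - 2 + 1 = 3
  Position 0: "si"
  Position 1: "iz"
  Position 2: "ze"
Bigrams = "si", "iz", "ze"


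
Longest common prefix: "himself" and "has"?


Word 1: "himself"
Word 2: "has"
Comparing from start:
  Pos 0: 'h' == 'h'
  Pos 1: 'i' != 'a' (stop)
LCP = "h" (length 1)


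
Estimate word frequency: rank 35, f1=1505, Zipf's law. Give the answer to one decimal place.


Zipf's law: f(r) = f(1) / r
f(1) = 1505
f(35) = 1505 / 35
= 43.0 occurrences


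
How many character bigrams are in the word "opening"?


Word: "opening" (length 7)
Number of 2-grams = length - 2 + 1 = 7 - 2 + 1
= 6


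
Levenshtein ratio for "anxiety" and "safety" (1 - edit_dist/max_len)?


Word 1: "anxiety" (length 7)
Word 2: "safety" (length 6)
One optimal edit sequence:
  1. delete 'a'  (+1)
  2. substitute 'n' -> 's'  (+1)
  3. substitute 'x' -> 'a'  (+1)
  4. substitute 'i' -> 'f'  (+1)
  5. keep 'e'
  6. keep 't'
  7. keep 'y'
Edit distance = 4
Max length = max(7, 6) = 7
Similarity = 1 - 4/7
= 0.4286


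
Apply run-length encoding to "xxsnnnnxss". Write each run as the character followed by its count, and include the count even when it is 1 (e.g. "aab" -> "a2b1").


String: "xxsnnnnxss"
Scanning for consecutive runs:
  'x' x 2
  's' x 1
  'n' x 4
  'x' x 1
  's' x 2
RLE = "x2s1n4x1s2"


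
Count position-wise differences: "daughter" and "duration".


Comparing character by character (same length = 8):
  Pos 0: 'd' vs 'd' =
  Pos 1: 'a' vs 'u' !=
  Pos 2: 'u' vs 'r' !=
  Pos 3: 'g' vs 'a' !=
  Pos 4: 'h' vs 't' !=
  Pos 5: 't' vs 'i' !=
  Pos 6: 'e' vs 'o' !=
  Pos 7: 'r' vs 'n' !=
Hamming distance = 7


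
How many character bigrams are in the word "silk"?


Word: "silk" (length 4)
Number of 2-grams = length - 2 + 1 = 4 - 2 + 1
= 3


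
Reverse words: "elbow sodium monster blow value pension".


Original: "elbow sodium monster blow value pension"
Words (1..n): elbow | sodium | monster | blow | value | pension
Reversed (n..1): pension | value | blow | monster | sodium | elbow
Result = "pension value blow monster sodium elbow"


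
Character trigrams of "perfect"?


Word: "perfect" (length 7)
Number of trigrams = 7 - 3 + 1 = 5
  Position 0: "per"
  Position 1: "erf"
  Position 2: "rfe"
  Position 3: "fec"
  Position 4: "ect"
Trigrams = "per", "erf", "rfe", "fec", "ect"


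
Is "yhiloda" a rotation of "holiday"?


Word: "holiday", Candidate: "yhiloda"
Method: check if candidate is substring of word+word
"holidayholiday" contains "yhiloda"? No
Is rotation = No


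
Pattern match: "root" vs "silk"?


Pattern of "root": [0, 1, 1, 2]
Pattern of "silk": [0, 1, 2, 3]
Patterns do not match
Same pattern = No


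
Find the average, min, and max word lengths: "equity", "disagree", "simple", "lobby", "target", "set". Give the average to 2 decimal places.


Lengths: "equity"=6, "disagree"=8, "simple"=6, "lobby"=5, "target"=6, "set"=3
Sum = 34, Count = 6
Average = 34/6 = 5.67
= avg=5.67, min=3, max=8


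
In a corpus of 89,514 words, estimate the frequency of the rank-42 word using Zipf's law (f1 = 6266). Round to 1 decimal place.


Zipf's law: f(r) = f(1) / r
f(1) = 6266
f(42) = 6266 / 42
= 149.2 occurrences


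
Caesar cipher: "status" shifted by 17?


Word: "status"
Shift: 17
Each letter → (letter + shift) mod 26:
  's' (18) + 17 = 9 → 'j'
  't' (19) + 17 = 10 → 'k'
  'a' (0) + 17 = 17 → 'r'
  't' (19) + 17 = 10 → 'k'
  'u' (20) + 17 = 11 → 'l'
  's' (18) + 17 = 9 → 'j'
Result = "jkrklj"


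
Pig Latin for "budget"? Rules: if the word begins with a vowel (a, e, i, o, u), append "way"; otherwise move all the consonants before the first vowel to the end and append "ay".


Word: "budget"
Starts with consonant(s) → move to end, add 'ay'
Consonant cluster: "b"
Pig Latin = "udgetbay"


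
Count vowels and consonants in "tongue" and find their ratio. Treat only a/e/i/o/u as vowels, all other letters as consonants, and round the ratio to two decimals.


Word: "tongue"
Vowels (a,e,i,o,u): 3
Consonants: 3
Ratio = 3/3
= 1.00


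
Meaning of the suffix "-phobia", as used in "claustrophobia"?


Suffix: -phobia
Example: claustrophobia (claustro- + -phobia)
Meaning = fear of


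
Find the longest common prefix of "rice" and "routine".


Word 1: "rice"
Word 2: "routine"
Comparing from start:
  Pos 0: 'r' == 'r'
  Pos 1: 'i' != 'o' (stop)
LCP = "r" (length 1)


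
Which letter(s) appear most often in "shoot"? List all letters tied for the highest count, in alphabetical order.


Word: "shoot"
Letter counts:
  'h': 1
  'o': 2
  's': 1
  't': 1
Maximum count = 2
Most frequent = 'o' (2 times each)


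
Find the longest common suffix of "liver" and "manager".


Word 1: "liver"
Word 2: "manager"
Comparing from end:
  Pos -1: 'r' == 'r'
  Pos -2: 'e' == 'e'
  Pos -3: 'v' != 'g' (stop)
LCS = "er" (length 2)


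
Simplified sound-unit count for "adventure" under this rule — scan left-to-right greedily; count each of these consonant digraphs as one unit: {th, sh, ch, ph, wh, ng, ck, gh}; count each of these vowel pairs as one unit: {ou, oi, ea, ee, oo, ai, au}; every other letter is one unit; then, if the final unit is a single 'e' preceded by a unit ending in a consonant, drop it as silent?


Word: "adventure" (9 letters)
Left-to-right scan:
  (1) 'a' (letter)
  (2) 'd' (letter)
  (3) 'v' (letter)
  (4) 'e' (letter)
  (5) 'n' (letter)
  (6) 't' (letter)
  (7) 'u' (letter)
  (8) 'r' (letter)
  (9) 'e' (letter)
Units from scan: 9
Final unit is 'e' after a consonant -> drop as silent (-1)
Sound units = 8 units


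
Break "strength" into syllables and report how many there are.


Word: "strength"
Syllable breakdown: strength
Counting: 1 part
= 1 syllable


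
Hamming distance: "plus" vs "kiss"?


Comparing character by character (same length = 4):
  Pos 0: 'p' vs 'k' !=
  Pos 1: 'l' vs 'i' !=
  Pos 2: 'u' vs 's' !=
  Pos 3: 's' vs 's' =
Hamming distance = 3


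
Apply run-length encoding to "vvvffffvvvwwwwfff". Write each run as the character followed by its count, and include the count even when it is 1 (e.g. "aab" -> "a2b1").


String: "vvvffffvvvwwwwfff"
Scanning for consecutive runs:
  'v' x 3
  'f' x 4
  'v' x 3
  'w' x 4
  'f' x 3
RLE = "v3f4v3w4f3"


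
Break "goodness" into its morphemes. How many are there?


Word: "goodness"
Morphemes: good | -ness
Each morpheme carries meaning
= 2 morphemes


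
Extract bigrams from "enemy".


Word: "enemy" (length 5)
Number of bigrams = 5 - 2 + 1 = 4
  Position 0: "en"
  Position 1: "ne"
  Position 2: "em"
  Position 3: "my"
Bigrams = "en", "ne", "em", "my"


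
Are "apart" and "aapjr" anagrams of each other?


Word 1: "apart" → sorted: aaprt
Word 2: "aapjr" → sorted: aajpr
Same letters? aaprt != aajpr
Anagram = No


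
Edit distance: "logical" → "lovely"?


Word 1: "logical" (length 7)
Word 2: "lovely" (length 6)
One optimal edit sequence (insert/delete/substitute each cost 1):
  1. keep 'l'
  2. keep 'o'
  3. delete 'g'  (+1)
  4. substitute 'i' -> 'v'  (+1)
  5. substitute 'c' -> 'e'  (+1)
  6. substitute 'a' -> 'l'  (+1)
  7. substitute 'l' -> 'y'  (+1)
Total edit operations: 5
Edit distance = 5


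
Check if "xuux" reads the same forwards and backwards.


Word: "xuux"
Reversed: "xuux"
Forward == Backward? xuux == xuux
Palindrome = Yes


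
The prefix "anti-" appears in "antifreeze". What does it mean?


Prefix: anti-
Example: antifreeze = anti- + freeze
Meaning = against


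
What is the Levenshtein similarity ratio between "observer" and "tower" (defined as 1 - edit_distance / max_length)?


Word 1: "observer" (length 8)
Word 2: "tower" (length 5)
One optimal edit sequence:
  1. delete 'o'  (+1)
  2. delete 'b'  (+1)
  3. delete 's'  (+1)
  4. substitute 'e' -> 't'  (+1)
  5. substitute 'r' -> 'o'  (+1)
  6. substitute 'v' -> 'w'  (+1)
  7. keep 'e'
  8. keep 'r'
Edit distance = 6
Max length = max(8, 5) = 8
Similarity = 1 - 6/8
= 0.2500


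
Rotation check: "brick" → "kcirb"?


Word: "brick", Candidate: "kcirb"
Method: check if candidate is substring of word+word
"brickbrick" contains "kcirb"? No
Is rotation = No


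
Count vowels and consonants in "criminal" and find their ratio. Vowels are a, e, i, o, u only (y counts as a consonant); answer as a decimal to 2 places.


Word: "criminal"
Vowels (a,e,i,o,u): 3
Consonants: 5
Ratio = 3/5
= 0.60


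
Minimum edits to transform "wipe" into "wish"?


Word 1: "wipe" (length 4)
Word 2: "wish" (length 4)
One optimal edit sequence (insert/delete/substitute each cost 1):
  1. keep 'w'
  2. keep 'i'
  3. substitute 'p' -> 's'  (+1)
  4. substitute 'e' -> 'h'  (+1)
Total edit operations: 2
Edit distance = 2


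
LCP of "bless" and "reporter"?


Word 1: "bless"
Word 2: "reporter"
Comparing from start:
  Pos 0: 'b' != 'r' (stop)
LCP = "" (length 0)


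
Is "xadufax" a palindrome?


Word: "xadufax"
Reversed: "xafudax"
Forward == Backward? xadufax != xafudax
Palindrome = No


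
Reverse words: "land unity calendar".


Original: "land unity calendar"
Words (1..n): land | unity | calendar
Reversed (n..1): calendar | unity | land
Result = "calendar unity land"


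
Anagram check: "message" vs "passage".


Word 1: "message" → sorted: aeegmss
Word 2: "passage" → sorted: aaegpss
Same letters? aeegmss != aaegpss
Anagram = No


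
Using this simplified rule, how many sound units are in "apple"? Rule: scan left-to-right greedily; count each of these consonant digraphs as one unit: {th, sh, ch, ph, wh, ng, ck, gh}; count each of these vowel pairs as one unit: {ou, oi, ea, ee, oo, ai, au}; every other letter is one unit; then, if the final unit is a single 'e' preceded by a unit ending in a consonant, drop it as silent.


Word: "apple" (5 letters)
Left-to-right scan:
  (1) 'a' (letter)
  (2) 'p' (letter)
  (3) 'p' (letter)
  (4) 'l' (letter)
  (5) 'e' (letter)
Units from scan: 5
Final unit is 'e' after a consonant -> drop as silent (-1)
Sound units = 4 units


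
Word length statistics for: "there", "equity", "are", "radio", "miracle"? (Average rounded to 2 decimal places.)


Lengths: "there"=5, "equity"=6, "are"=3, "radio"=5, "miracle"=7
Sum = 26, Count = 5
Average = 26/5 = 5.20
= avg=5.20, min=3, max=7


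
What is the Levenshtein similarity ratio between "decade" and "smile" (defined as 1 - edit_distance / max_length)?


Word 1: "decade" (length 6)
Word 2: "smile" (length 5)
One optimal edit sequence:
  1. delete 'd'  (+1)
  2. substitute 'e' -> 's'  (+1)
  3. substitute 'c' -> 'm'  (+1)
  4. substitute 'a' -> 'i'  (+1)
  5. substitute 'd' -> 'l'  (+1)
  6. keep 'e'
Edit distance = 5
Max length = max(6, 5) = 6
Similarity = 1 - 5/6
= 0.1667


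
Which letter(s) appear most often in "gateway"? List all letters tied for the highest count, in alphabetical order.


Word: "gateway"
Letter counts:
  'a': 2
  'e': 1
  'g': 1
  't': 1
  'w': 1
  'y': 1
Maximum count = 2
Most frequent = 'a' (2 times each)


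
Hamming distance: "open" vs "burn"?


Comparing character by character (same length = 4):
  Pos 0: 'o' vs 'b' !=
  Pos 1: 'p' vs 'u' !=
  Pos 2: 'e' vs 'r' !=
  Pos 3: 'n' vs 'n' =
Hamming distance = 3


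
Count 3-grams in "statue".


Word: "statue" (length 6)
Number of 3-grams = length - 3 + 1 = 6 - 3 + 1
= 4


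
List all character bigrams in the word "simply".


Word: "simply" (length 6)
Number of bigrams = 6 - 2 + 1 = 5
  Position 0: "si"
  Position 1: "im"
  Position 2: "mp"
  Position 3: "pl"
  Position 4: "ly"
Bigrams = "si", "im", "mp", "pl", "ly"


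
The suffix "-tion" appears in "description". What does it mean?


Suffix: -tion
Example: description = describe + -tion, with a spelling change
Meaning = act or process


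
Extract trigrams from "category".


Word: "category" (length 8)
Number of trigrams = 8 - 3 + 1 = 6
  Position 0: "cat"
  Position 1: "ate"
  Position 2: "teg"
  Position 3: "ego"
  Position 4: "gor"
  Position 5: "ory"
Trigrams = "cat", "ate", "teg", "ego", "gor", "ory"


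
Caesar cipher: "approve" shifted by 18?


Word: "approve"
Shift: 18
Each letter → (letter + shift) mod 26:
  'a' (0) + 18 = 18 → 's'
  'p' (15) + 18 = 7 → 'h'
  'p' (15) + 18 = 7 → 'h'
  'r' (17) + 18 = 9 → 'j'
  'o' (14) + 18 = 6 → 'g'
  'v' (21) + 18 = 13 → 'n'
  'e' (4) + 18 = 22 → 'w'
Result = "shhjgnw"


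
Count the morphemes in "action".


Word: "action"
Morphemes: act / -ion
Each morpheme carries meaning
= 2 morphemes


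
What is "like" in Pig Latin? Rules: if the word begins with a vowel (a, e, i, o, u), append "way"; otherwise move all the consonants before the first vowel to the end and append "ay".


Word: "like"
Starts with consonant(s) → move to end, add 'ay'
Consonant cluster: "l"
Pig Latin = "ikelay"


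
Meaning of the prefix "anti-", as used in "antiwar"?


Prefix: anti-
Example: antiwar (anti- + war)
Meaning = against


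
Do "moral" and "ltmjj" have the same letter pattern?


Pattern of "moral": [0, 1, 2, 3, 4]
Pattern of "ltmjj": [0, 1, 2, 3, 3]
Patterns do not match
Same pattern = No


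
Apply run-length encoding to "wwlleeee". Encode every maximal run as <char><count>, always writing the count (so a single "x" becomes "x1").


String: "wwlleeee"
Scanning for consecutive runs:
  'w' x 2
  'l' x 2
  'e' x 4
RLE = "w2l2e4"


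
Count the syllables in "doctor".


Word: "doctor"
Syllable breakdown: doc · tor
Counting: 2 parts
= 2 syllables


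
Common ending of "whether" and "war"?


Word 1: "whether"
Word 2: "war"
Comparing from end:
  Pos -1: 'r' == 'r'
  Pos -2: 'e' != 'a' (stop)
LCS = "r" (length 1)


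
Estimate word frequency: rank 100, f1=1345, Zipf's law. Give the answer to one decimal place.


Zipf's law: f(r) = f(1) / r
f(1) = 1345
f(100) = 1345 / 100
= 13.5 occurrences


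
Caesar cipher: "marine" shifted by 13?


Word: "marine"
Shift: 13
Each letter → (letter + shift) mod 26:
  'm' (12) + 13 = 25 → 'z'
  'a' (0) + 13 = 13 → 'n'
  'r' (17) + 13 = 4 → 'e'
  'i' (8) + 13 = 21 → 'v'
  'n' (13) + 13 = 0 → 'a'
  'e' (4) + 13 = 17 → 'r'
Result = "znevar"


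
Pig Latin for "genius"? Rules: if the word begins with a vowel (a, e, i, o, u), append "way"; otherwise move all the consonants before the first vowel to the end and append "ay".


Word: "genius"
Starts with consonant(s) → move to end, add 'ay'
Consonant cluster: "g"
Pig Latin = "eniusgay"


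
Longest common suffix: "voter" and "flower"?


Word 1: "voter"
Word 2: "flower"
Comparing from end:
  Pos -1: 'r' == 'r'
  Pos -2: 'e' == 'e'
  Pos -3: 't' != 'w' (stop)
LCS = "er" (length 2)


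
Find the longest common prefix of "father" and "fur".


Word 1: "father"
Word 2: "fur"
Comparing from start:
  Pos 0: 'f' == 'f'
  Pos 1: 'a' != 'u' (stop)
LCP = "f" (length 1)


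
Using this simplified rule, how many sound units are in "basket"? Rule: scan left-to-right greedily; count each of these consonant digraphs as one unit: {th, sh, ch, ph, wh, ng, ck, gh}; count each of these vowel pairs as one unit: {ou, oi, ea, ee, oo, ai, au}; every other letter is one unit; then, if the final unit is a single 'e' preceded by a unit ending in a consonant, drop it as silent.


Word: "basket" (6 letters)
Left-to-right scan:
  1. 'b' (letter)
  2. 'a' (letter)
  3. 's' (letter)
  4. 'k' (letter)
  5. 'e' (letter)
  6. 't' (letter)
Units from scan: 6
Sound units = 6 units


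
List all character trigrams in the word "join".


Word: "join" (length 4)
Number of trigrams = 4 - 3 + 1 = 2
  Position 0: "joi"
  Position 1: "oin"
Trigrams = "joi", "oin"


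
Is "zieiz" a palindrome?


Word: "zieiz"
Reversed: "zieiz"
Forward == Backward? zieiz == zieiz
Palindrome = Yes


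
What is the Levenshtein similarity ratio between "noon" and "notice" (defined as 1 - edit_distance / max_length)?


Word 1: "noon" (length 4)
Word 2: "notice" (length 6)
One optimal edit sequence:
  1. keep 'n'
  2. keep 'o'
  3. insert 't'  (+1)
  4. insert 'i'  (+1)
  5. substitute 'o' -> 'c'  (+1)
  6. substitute 'n' -> 'e'  (+1)
Edit distance = 4
Max length = max(4, 6) = 6
Similarity = 1 - 4/6
= 0.3333


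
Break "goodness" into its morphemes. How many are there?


Word: "goodness"
Morphemes: good / -ness
Each morpheme carries meaning
= 2 morphemes


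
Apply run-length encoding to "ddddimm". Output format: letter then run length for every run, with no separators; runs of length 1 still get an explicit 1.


String: "ddddimm"
Scanning for consecutive runs:
  'd' x 4
  'i' x 1
  'm' x 2
RLE = "d4i1m2"


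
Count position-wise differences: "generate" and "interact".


Comparing character by character (same length = 8):
  Pos 0: 'g' vs 'i' !=
  Pos 1: 'e' vs 'n' !=
  Pos 2: 'n' vs 't' !=
  Pos 3: 'e' vs 'e' =
  Pos 4: 'r' vs 'r' =
  Pos 5: 'a' vs 'a' =
  Pos 6: 't' vs 'c' !=
  Pos 7: 'e' vs 't' !=
Hamming distance = 5


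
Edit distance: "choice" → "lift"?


Word 1: "choice" (length 6)
Word 2: "lift" (length 4)
One optimal edit sequence (insert/delete/substitute each cost 1):
  1. delete 'c'  (+1)
  2. delete 'h'  (+1)
  3. substitute 'o' -> 'l'  (+1)
  4. keep 'i'
  5. substitute 'c' -> 'f'  (+1)
  6. substitute 'e' -> 't'  (+1)
Total edit operations: 5
Edit distance = 5


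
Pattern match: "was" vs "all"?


Pattern of "was": [0, 1, 2]
Pattern of "all": [0, 1, 1]
Patterns do not match
Same pattern = No


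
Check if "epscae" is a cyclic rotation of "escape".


Word: "escape", Candidate: "epscae"
Method: check if candidate is substring of word+word
"escapeescape" contains "epscae"? No
Is rotation = No


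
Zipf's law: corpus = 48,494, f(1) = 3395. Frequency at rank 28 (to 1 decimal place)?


Zipf's law: f(r) = f(1) / r
f(1) = 3395
f(28) = 3395 / 28
= 121.3 occurrences


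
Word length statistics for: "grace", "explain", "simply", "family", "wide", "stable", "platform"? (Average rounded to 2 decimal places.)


Lengths: "grace"=5, "explain"=7, "simply"=6, "family"=6, "wide"=4, "stable"=6, "platform"=8
Sum = 42, Count = 7
Average = 42/7 = 6.00
= avg=6.00, min=4, max=8


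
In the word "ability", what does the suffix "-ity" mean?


Suffix: -ity
As in: ability -> able + -ity, with a spelling change
Meaning = quality of


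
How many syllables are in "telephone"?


Word: "telephone"
Syllable breakdown: tel · e · phone
Counting: 3 parts
= 3 syllables


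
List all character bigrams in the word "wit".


Word: "wit" (length 3)
Number of bigrams = 3 - 2 + 1 = 2
  Position 0: "wi"
  Position 1: "it"
Bigrams = "wi", "it"


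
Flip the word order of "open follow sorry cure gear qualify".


Original: "open follow sorry cure gear qualify"
Words (1..n): open | follow | sorry | cure | gear | qualify
Reversed (n..1): qualify | gear | cure | sorry | follow | open
Result = "qualify gear cure sorry follow open"


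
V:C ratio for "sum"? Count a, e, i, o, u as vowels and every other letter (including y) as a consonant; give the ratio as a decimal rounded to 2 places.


Word: "sum"
Vowels (a,e,i,o,u): 1
Consonants: 2
Ratio = 1/2
= 0.50


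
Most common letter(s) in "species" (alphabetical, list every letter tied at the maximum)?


Word: "species"
Letter counts:
  'c': 1
  'e': 2
  'i': 1
  'p': 1
  's': 2
Maximum count = 2
Most frequent = 'e', 's' (2 times each)


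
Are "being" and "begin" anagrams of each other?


Word 1: "being" → sorted: begin
Word 2: "begin" → sorted: begin
Same letters? begin == begin
Anagram = Yes


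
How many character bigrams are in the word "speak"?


Word: "speak" (length 5)
Number of 2-grams = length - 2 + 1 = 5 - 2 + 1
= 4


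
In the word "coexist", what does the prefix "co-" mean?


Prefix: co-
Example: coexist (co- + exist)
Meaning = together


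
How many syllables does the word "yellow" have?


Word: "yellow"
Syllable breakdown: yel-low
Counting: 2 parts
= 2 syllables


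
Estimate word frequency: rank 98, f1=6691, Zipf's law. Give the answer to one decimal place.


Zipf's law: f(r) = f(1) / r
f(1) = 6691
f(98) = 6691 / 98
= 68.3 occurrences


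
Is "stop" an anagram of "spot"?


Word 1: "spot" → sorted: opst
Word 2: "stop" → sorted: opst
Same letters? opst == opst
Anagram = Yes


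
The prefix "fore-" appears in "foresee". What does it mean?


Prefix: fore-
As in: foresee -> fore- + see
Meaning = before


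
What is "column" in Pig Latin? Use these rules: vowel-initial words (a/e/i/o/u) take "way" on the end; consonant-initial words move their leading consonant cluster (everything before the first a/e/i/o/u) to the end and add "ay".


Word: "column"
Starts with consonant(s) → move to end, add 'ay'
Consonant cluster: "c"
Pig Latin = "olumncay"


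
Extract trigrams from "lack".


Word: "lack" (length 4)
Number of trigrams = 4 - 3 + 1 = 2
  Position 0: "lac"
  Position 1: "ack"
Trigrams = "lac", "ack"


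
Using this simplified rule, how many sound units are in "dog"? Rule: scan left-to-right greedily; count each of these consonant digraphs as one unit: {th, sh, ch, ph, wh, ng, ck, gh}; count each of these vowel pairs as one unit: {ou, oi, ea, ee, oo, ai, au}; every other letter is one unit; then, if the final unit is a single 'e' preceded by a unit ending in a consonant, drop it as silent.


Word: "dog" (3 letters)
Left-to-right scan:
  (1) 'd' (letter)
  (2) 'o' (letter)
  (3) 'g' (letter)
Units from scan: 3
Sound units = 3 units


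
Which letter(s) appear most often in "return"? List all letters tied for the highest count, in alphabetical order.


Word: "return"
Letter counts:
  'e': 1
  'n': 1
  'r': 2
  't': 1
  'u': 1
Maximum count = 2
Most frequent = 'r' (2 times each)


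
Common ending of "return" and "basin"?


Word 1: "return"
Word 2: "basin"
Comparing from end:
  Pos -1: 'n' == 'n'
  Pos -2: 'r' != 'i' (stop)
LCS = "n" (length 1)


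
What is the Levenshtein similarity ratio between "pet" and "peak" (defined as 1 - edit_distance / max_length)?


Word 1: "pet" (length 3)
Word 2: "peak" (length 4)
One optimal edit sequence:
  1. keep 'p'
  2. keep 'e'
  3. insert 'a'  (+1)
  4. substitute 't' -> 'k'  (+1)
Edit distance = 2
Max length = max(3, 4) = 4
Similarity = 1 - 2/4
= 0.5000


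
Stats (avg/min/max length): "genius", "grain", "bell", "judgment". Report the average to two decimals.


Lengths: "genius"=6, "grain"=5, "bell"=4, "judgment"=8
Sum = 23, Count = 4
Average = 23/4 = 5.75
= avg=5.75, min=4, max=8


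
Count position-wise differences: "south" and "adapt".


Comparing character by character (same length = 5):
  Pos 0: 's' vs 'a' !=
  Pos 1: 'o' vs 'd' !=
  Pos 2: 'u' vs 'a' !=
  Pos 3: 't' vs 'p' !=
  Pos 4: 'h' vs 't' !=
Hamming distance = 5


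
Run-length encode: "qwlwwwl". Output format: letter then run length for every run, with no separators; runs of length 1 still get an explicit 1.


String: "qwlwwwl"
Scanning for consecutive runs:
  'q' x 1
  'w' x 1
  'l' x 1
  'w' x 3
  'l' x 1
RLE = "q1w1l1w3l1"


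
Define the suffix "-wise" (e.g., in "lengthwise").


Suffix: -wise
Example: lengthwise (length + -wise)
Meaning = in the manner of


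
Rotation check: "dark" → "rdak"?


Word: "dark", Candidate: "rdak"
Method: check if candidate is substring of word+word
"darkdark" contains "rdak"? No
Is rotation = No


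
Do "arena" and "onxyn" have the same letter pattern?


Pattern of "arena": [0, 1, 2, 3, 0]
Pattern of "onxyn": [0, 1, 2, 3, 1]
Patterns do not match
Same pattern = No


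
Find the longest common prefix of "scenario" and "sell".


Word 1: "scenario"
Word 2: "sell"
Comparing from start:
  Pos 0: 's' == 's'
  Pos 1: 'c' != 'e' (stop)
LCP = "s" (length 1)


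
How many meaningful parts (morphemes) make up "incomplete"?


Word: "incomplete"
Morphemes: in- / complete
Each morpheme carries meaning
= 2 morphemes


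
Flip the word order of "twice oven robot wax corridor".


Original: "twice oven robot wax corridor"
Words (1..n): twice | oven | robot | wax | corridor
Reversed (n..1): corridor | wax | robot | oven | twice
Result = "corridor wax robot oven twice"


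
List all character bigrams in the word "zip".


Word: "zip" (length 3)
Number of bigrams = 3 - 2 + 1 = 2
  Position 0: "zi"
  Position 1: "ip"
Bigrams = "zi", "ip"


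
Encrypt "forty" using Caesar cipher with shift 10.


Word: "forty"
Shift: 10
Each letter → (letter + shift) mod 26:
  'f' (5) + 10 = 15 → 'p'
  'o' (14) + 10 = 24 → 'y'
  'r' (17) + 10 = 1 → 'b'
  't' (19) + 10 = 3 → 'd'
  'y' (24) + 10 = 8 → 'i'
Result = "pybdi"


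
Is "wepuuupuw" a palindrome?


Word: "wepuuupuw"
Reversed: "wupuuupew"
Forward == Backward? wepuuupuw != wupuuupew
Palindrome = No


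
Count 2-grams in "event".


Word: "event" (length 5)
Number of 2-grams = length - 2 + 1 = 5 - 2 + 1
= 4


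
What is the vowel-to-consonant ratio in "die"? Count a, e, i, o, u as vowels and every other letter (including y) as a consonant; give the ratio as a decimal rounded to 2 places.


Word: "die"
Vowels (a,e,i,o,u): 2
Consonants: 1
Ratio = 2/1
= 2.00


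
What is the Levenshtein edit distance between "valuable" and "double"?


Word 1: "valuable" (length 8)
Word 2: "double" (length 6)
One optimal edit sequence (insert/delete/substitute each cost 1):
  1. delete 'v'  (+1)
  2. substitute 'a' -> 'd'  (+1)
  3. substitute 'l' -> 'o'  (+1)
  4. keep 'u'
  5. delete 'a'  (+1)
  6. keep 'b'
  7. keep 'l'
  8. keep 'e'
Total edit operations: 4
Edit distance = 4


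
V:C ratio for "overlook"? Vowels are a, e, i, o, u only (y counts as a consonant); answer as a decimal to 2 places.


Word: "overlook"
Vowels (a,e,i,o,u): 4
Consonants: 4
Ratio = 4/4
= 1.00


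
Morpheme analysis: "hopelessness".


Word: "hopelessness"
Morphemes: hope / -less / -ness
Each morpheme carries meaning
= 3 morphemes


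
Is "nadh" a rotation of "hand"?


Word: "hand", Candidate: "nadh"
Method: check if candidate is substring of word+word
"handhand" contains "nadh"? No
Is rotation = No


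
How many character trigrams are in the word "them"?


Word: "them" (length 4)
Number of 3-grams = length - 3 + 1 = 4 - 3 + 1
= 2


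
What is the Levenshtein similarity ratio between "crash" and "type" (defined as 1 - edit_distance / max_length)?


Word 1: "crash" (length 5)
Word 2: "type" (length 4)
One optimal edit sequence:
  1. delete 'c'  (+1)
  2. substitute 'r' -> 't'  (+1)
  3. substitute 'a' -> 'y'  (+1)
  4. substitute 's' -> 'p'  (+1)
  5. substitute 'h' -> 'e'  (+1)
Edit distance = 5
Max length = max(5, 4) = 5
Similarity = 1 - 5/5
= 0.0000


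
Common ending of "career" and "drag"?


Word 1: "career"
Word 2: "drag"
Comparing from end:
  Pos -1: 'r' != 'g' (stop)
LCS = "" (length 0)


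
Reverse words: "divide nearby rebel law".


Original: "divide nearby rebel law"
Words (1..n): divide | nearby | rebel | law
Reversed (n..1): law | rebel | nearby | divide
Result = "law rebel nearby divide"


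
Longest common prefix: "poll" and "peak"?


Word 1: "poll"
Word 2: "peak"
Comparing from start:
  Pos 0: 'p' == 'p'
  Pos 1: 'o' != 'e' (stop)
LCP = "p" (length 1)


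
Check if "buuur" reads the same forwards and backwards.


Word: "buuur"
Reversed: "ruuub"
Forward == Backward? buuur != ruuub
Palindrome = No


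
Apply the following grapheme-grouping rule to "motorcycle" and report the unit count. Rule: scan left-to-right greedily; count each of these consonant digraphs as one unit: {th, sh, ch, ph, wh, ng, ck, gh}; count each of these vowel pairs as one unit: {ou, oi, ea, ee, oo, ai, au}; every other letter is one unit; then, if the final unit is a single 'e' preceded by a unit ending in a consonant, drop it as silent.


Word: "motorcycle" (10 letters)
Left-to-right scan:
  1. 'm' (letter)
  2. 'o' (letter)
  3. 't' (letter)
  4. 'o' (letter)
  5. 'r' (letter)
  6. 'c' (letter)
  7. 'y' (letter)
  8. 'c' (letter)
  9. 'l' (letter)
  10. 'e' (letter)
Units from scan: 10
Final unit is 'e' after a consonant -> drop as silent (-1)
Sound units = 9 units


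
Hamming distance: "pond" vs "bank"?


Comparing character by character (same length = 4):
  Pos 0: 'p' vs 'b' !=
  Pos 1: 'o' vs 'a' !=
  Pos 2: 'n' vs 'n' =
  Pos 3: 'd' vs 'k' !=
Hamming distance = 3


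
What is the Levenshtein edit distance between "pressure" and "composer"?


Word 1: "pressure" (length 8)
Word 2: "composer" (length 8)
One optimal edit sequence (insert/delete/substitute each cost 1):
  1. insert 'c'  (+1)
  2. substitute 'p' -> 'o'  (+1)
  3. substitute 'r' -> 'm'  (+1)
  4. substitute 'e' -> 'p'  (+1)
  5. substitute 's' -> 'o'  (+1)
  6. keep 's'
  7. substitute 'u' -> 'e'  (+1)
  8. keep 'r'
  9. delete 'e'  (+1)
Total edit operations: 7
Edit distance = 7


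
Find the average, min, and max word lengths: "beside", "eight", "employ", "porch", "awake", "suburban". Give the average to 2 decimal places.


Lengths: "beside"=6, "eight"=5, "employ"=6, "porch"=5, "awake"=5, "suburban"=8
Sum = 35, Count = 6
Average = 35/6 = 5.83
= avg=5.83, min=5, max=8


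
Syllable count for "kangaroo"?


Word: "kangaroo"
Syllable breakdown: kan · ga · roo
Counting: 3 parts
= 3 syllables


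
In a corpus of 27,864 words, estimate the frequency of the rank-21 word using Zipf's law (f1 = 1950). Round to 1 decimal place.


Zipf's law: f(r) = f(1) / r
f(1) = 1950
f(21) = 1950 / 21
= 92.9 occurrences


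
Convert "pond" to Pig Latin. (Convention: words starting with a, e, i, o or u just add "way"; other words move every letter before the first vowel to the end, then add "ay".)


Word: "pond"
Starts with consonant(s) → move to end, add 'ay'
Consonant cluster: "p"
Pig Latin = "ondpay"


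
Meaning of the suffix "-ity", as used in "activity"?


Suffix: -ity
Example: activity = active + -ity, with a spelling change
Meaning = quality of


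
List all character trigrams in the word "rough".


Word: "rough" (length 5)
Number of trigrams = 5 - 3 + 1 = 3
  Position 0: "rou"
  Position 1: "oug"
  Position 2: "ugh"
Trigrams = "rou", "oug", "ugh"


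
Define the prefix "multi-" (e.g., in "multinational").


Prefix: multi-
Example: multinational = multi- + national
Meaning = many


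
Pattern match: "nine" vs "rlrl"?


Pattern of "nine": [0, 1, 0, 2]
Pattern of "rlrl": [0, 1, 0, 1]
Patterns do not match
Same pattern = No


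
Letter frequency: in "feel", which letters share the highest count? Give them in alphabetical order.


Word: "feel"
Letter counts:
  'e': 2
  'f': 1
  'l': 1
Maximum count = 2
Most frequent = 'e' (2 times each)


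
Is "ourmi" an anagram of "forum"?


Word 1: "forum" → sorted: fmoru
Word 2: "ourmi" → sorted: imoru
Same letters? fmoru != imoru
Anagram = No


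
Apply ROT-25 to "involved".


Word: "involved"
Shift: 25
Each letter → (letter + shift) mod 26:
  'i' (8) + 25 = 7 → 'h'
  'n' (13) + 25 = 12 → 'm'
  'v' (21) + 25 = 20 → 'u'
  'o' (14) + 25 = 13 → 'n'
  'l' (11) + 25 = 10 → 'k'
  'v' (21) + 25 = 20 → 'u'
  'e' (4) + 25 = 3 → 'd'
  'd' (3) + 25 = 2 → 'c'
Result = "hmunkudc"


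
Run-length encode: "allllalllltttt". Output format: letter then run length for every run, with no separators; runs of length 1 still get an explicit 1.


String: "allllalllltttt"
Scanning for consecutive runs:
  'a' x 1
  'l' x 4
  'a' x 1
  'l' x 4
  't' x 4
RLE = "a1l4a1l4t4"


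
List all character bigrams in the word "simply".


Word: "simply" (length 6)
Number of bigrams = 6 - 2 + 1 = 5
  Position 0: "si"
  Position 1: "im"
  Position 2: "mp"
  Position 3: "pl"
  Position 4: "ly"
Bigrams = "si", "im", "mp", "pl", "ly"


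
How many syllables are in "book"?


Word: "book"
Syllable breakdown: book
Counting: 1 part
= 1 syllable


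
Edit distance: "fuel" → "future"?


Word 1: "fuel" (length 4)
Word 2: "future" (length 6)
One optimal edit sequence (insert/delete/substitute each cost 1):
  1. keep 'f'
  2. insert 'u'  (+1)
  3. insert 't'  (+1)
  4. keep 'u'
  5. substitute 'e' -> 'r'  (+1)
  6. substitute 'l' -> 'e'  (+1)
Total edit operations: 4
Edit distance = 4


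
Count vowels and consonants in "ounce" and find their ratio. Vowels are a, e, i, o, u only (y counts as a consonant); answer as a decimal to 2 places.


Word: "ounce"
Vowels (a,e,i,o,u): 3
Consonants: 2
Ratio = 3/2
= 1.50


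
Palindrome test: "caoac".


Word: "caoac"
Reversed: "caoac"
Forward == Backward? caoac == caoac
Palindrome = Yes


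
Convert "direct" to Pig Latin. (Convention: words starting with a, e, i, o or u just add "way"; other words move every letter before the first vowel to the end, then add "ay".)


Word: "direct"
Starts with consonant(s) → move to end, add 'ay'
Consonant cluster: "d"
Pig Latin = "irectday"


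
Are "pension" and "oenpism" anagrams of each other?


Word 1: "pension" → sorted: einnops
Word 2: "oenpism" → sorted: eimnops
Same letters? einnops != eimnops
Anagram = No


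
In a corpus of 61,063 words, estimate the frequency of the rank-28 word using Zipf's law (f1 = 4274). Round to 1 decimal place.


Zipf's law: f(r) = f(1) / r
f(1) = 4274
f(28) = 4274 / 28
= 152.6 occurrences


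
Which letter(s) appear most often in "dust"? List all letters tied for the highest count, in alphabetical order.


Word: "dust"
Letter counts:
  'd': 1
  's': 1
  't': 1
  'u': 1
Maximum count = 1
Most frequent = 'd', 's', 't', 'u' (1 time each)


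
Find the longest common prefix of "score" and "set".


Word 1: "score"
Word 2: "set"
Comparing from start:
  Pos 0: 's' == 's'
  Pos 1: 'c' != 'e' (stop)
LCP = "s" (length 1)


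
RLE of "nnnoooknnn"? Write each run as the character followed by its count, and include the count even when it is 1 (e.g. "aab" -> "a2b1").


String: "nnnoooknnn"
Scanning for consecutive runs:
  'n' x 3
  'o' x 3
  'k' x 1
  'n' x 3
RLE = "n3o3k1n3"


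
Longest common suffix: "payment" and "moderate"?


Word 1: "payment"
Word 2: "moderate"
Comparing from end:
  Pos -1: 't' != 'e' (stop)
LCS = "" (length 0)


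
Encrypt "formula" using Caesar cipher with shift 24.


Word: "formula"
Shift: 24
Each letter → (letter + shift) mod 26:
  'f' (5) + 24 = 3 → 'd'
  'o' (14) + 24 = 12 → 'm'
  'r' (17) + 24 = 15 → 'p'
  'm' (12) + 24 = 10 → 'k'
  'u' (20) + 24 = 18 → 's'
  'l' (11) + 24 = 9 → 'j'
  'a' (0) + 24 = 24 → 'y'
Result = "dmpksjy"


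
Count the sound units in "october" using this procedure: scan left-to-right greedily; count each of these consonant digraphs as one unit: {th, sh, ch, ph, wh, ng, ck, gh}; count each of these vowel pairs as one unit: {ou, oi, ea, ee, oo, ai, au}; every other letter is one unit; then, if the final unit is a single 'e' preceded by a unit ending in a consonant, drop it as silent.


Word: "october" (7 letters)
Left-to-right scan:
  1. 'o' (letter)
  2. 'c' (letter)
  3. 't' (letter)
  4. 'o' (letter)
  5. 'b' (letter)
  6. 'e' (letter)
  7. 'r' (letter)
Units from scan: 7
Sound units = 7 units


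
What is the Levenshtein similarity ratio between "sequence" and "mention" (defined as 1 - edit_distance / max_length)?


Word 1: "sequence" (length 8)
Word 2: "mention" (length 7)
One optimal edit sequence:
  1. substitute 's' -> 'm'  (+1)
  2. keep 'e'
  3. delete 'q'  (+1)
  4. substitute 'u' -> 'n'  (+1)
  5. substitute 'e' -> 't'  (+1)
  6. substitute 'n' -> 'i'  (+1)
  7. substitute 'c' -> 'o'  (+1)
  8. substitute 'e' -> 'n'  (+1)
Edit distance = 7
Max length = max(8, 7) = 8
Similarity = 1 - 7/8
= 0.1250
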